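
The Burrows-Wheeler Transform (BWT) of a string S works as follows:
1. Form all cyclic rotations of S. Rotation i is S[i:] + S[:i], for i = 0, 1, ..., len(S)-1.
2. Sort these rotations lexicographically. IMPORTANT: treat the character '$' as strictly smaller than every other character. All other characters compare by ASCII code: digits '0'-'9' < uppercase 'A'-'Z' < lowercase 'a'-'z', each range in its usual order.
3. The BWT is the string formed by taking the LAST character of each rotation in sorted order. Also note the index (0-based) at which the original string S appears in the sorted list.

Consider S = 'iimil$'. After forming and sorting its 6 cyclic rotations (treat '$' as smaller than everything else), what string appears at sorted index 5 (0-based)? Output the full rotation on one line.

All 6 rotations (rotation i = S[i:]+S[:i]):
  rot[0] = iimil$
  rot[1] = imil$i
  rot[2] = mil$ii
  rot[3] = il$iim
  rot[4] = l$iimi
  rot[5] = $iimil
Sorted (with $ < everything):
  sorted[0] = $iimil
  sorted[1] = iimil$
  sorted[2] = il$iim
  sorted[3] = imil$i
  sorted[4] = l$iimi
  sorted[5] = mil$ii
sorted[5] = mil$ii

Answer: mil$ii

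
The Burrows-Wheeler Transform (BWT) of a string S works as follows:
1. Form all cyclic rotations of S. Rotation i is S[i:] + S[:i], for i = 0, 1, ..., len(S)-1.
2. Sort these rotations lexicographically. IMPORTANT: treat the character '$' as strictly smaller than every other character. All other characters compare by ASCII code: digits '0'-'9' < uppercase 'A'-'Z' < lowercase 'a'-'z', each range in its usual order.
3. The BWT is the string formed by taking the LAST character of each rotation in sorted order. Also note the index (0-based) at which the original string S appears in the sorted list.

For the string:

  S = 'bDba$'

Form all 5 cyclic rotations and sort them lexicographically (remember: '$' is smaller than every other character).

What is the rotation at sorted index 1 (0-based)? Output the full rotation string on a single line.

Answer: Dba$b

Derivation:
All 5 rotations (rotation i = S[i:]+S[:i]):
  rot[0] = bDba$
  rot[1] = Dba$b
  rot[2] = ba$bD
  rot[3] = a$bDb
  rot[4] = $bDba
Sorted (with $ < everything):
  sorted[0] = $bDba
  sorted[1] = Dba$b
  sorted[2] = a$bDb
  sorted[3] = bDba$
  sorted[4] = ba$bD
sorted[1] = Dba$b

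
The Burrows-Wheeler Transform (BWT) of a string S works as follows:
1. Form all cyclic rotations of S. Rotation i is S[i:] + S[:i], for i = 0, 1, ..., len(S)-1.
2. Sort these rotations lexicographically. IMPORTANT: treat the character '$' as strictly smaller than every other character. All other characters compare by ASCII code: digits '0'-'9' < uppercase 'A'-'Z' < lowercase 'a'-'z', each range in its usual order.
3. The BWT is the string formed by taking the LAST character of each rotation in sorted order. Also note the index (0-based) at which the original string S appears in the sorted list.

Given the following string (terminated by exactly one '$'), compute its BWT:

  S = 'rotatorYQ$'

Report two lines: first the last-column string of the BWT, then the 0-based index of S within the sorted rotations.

Answer: QYrttro$oa
7

Derivation:
All 10 rotations (rotation i = S[i:]+S[:i]):
  rot[0] = rotatorYQ$
  rot[1] = otatorYQ$r
  rot[2] = tatorYQ$ro
  rot[3] = atorYQ$rot
  rot[4] = torYQ$rota
  rot[5] = orYQ$rotat
  rot[6] = rYQ$rotato
  rot[7] = YQ$rotator
  rot[8] = Q$rotatorY
  rot[9] = $rotatorYQ
Sorted (with $ < everything):
  sorted[0] = $rotatorYQ  (last char: 'Q')
  sorted[1] = Q$rotatorY  (last char: 'Y')
  sorted[2] = YQ$rotator  (last char: 'r')
  sorted[3] = atorYQ$rot  (last char: 't')
  sorted[4] = orYQ$rotat  (last char: 't')
  sorted[5] = otatorYQ$r  (last char: 'r')
  sorted[6] = rYQ$rotato  (last char: 'o')
  sorted[7] = rotatorYQ$  (last char: '$')
  sorted[8] = tatorYQ$ro  (last char: 'o')
  sorted[9] = torYQ$rota  (last char: 'a')
Last column: QYrttro$oa
Original string S is at sorted index 7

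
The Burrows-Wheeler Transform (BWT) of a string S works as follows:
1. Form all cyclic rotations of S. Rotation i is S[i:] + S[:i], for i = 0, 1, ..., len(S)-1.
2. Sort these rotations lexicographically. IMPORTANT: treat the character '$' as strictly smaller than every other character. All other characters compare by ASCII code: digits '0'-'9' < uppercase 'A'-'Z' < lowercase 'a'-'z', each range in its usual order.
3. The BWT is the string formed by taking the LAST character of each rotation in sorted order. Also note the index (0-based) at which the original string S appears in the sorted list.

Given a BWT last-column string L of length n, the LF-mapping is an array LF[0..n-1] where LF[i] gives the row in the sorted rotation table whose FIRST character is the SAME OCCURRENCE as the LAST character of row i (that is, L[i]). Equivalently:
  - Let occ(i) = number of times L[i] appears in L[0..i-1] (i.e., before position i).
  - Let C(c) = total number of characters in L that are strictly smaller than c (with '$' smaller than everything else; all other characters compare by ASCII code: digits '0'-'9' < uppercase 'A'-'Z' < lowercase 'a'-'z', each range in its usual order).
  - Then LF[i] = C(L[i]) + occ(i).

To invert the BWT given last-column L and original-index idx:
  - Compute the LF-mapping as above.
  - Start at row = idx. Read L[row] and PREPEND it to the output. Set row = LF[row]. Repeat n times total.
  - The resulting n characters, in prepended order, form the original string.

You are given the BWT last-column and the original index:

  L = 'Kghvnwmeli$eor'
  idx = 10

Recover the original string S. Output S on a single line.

LF mapping: 1 4 5 12 9 13 8 2 7 6 0 3 10 11
Walk LF starting at row 10, prepending L[row]:
  step 1: row=10, L[10]='$', prepend. Next row=LF[10]=0
  step 2: row=0, L[0]='K', prepend. Next row=LF[0]=1
  step 3: row=1, L[1]='g', prepend. Next row=LF[1]=4
  step 4: row=4, L[4]='n', prepend. Next row=LF[4]=9
  step 5: row=9, L[9]='i', prepend. Next row=LF[9]=6
  step 6: row=6, L[6]='m', prepend. Next row=LF[6]=8
  step 7: row=8, L[8]='l', prepend. Next row=LF[8]=7
  step 8: row=7, L[7]='e', prepend. Next row=LF[7]=2
  step 9: row=2, L[2]='h', prepend. Next row=LF[2]=5
  step 10: row=5, L[5]='w', prepend. Next row=LF[5]=13
  step 11: row=13, L[13]='r', prepend. Next row=LF[13]=11
  step 12: row=11, L[11]='e', prepend. Next row=LF[11]=3
  step 13: row=3, L[3]='v', prepend. Next row=LF[3]=12
  step 14: row=12, L[12]='o', prepend. Next row=LF[12]=10
Reversed output: overwhelmingK$

Answer: overwhelmingK$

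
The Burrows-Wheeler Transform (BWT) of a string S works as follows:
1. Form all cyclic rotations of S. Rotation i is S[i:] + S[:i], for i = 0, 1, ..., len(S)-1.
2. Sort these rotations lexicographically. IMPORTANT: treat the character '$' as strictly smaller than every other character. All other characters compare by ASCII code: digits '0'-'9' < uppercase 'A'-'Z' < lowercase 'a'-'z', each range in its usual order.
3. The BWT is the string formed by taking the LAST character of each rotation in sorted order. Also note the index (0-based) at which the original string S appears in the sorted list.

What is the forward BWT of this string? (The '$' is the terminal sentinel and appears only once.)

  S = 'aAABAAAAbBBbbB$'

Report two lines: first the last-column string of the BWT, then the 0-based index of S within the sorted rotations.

All 15 rotations (rotation i = S[i:]+S[:i]):
  rot[0] = aAABAAAAbBBbbB$
  rot[1] = AABAAAAbBBbbB$a
  rot[2] = ABAAAAbBBbbB$aA
  rot[3] = BAAAAbBBbbB$aAA
  rot[4] = AAAAbBBbbB$aAAB
  rot[5] = AAAbBBbbB$aAABA
  rot[6] = AAbBBbbB$aAABAA
  rot[7] = AbBBbbB$aAABAAA
  rot[8] = bBBbbB$aAABAAAA
  rot[9] = BBbbB$aAABAAAAb
  rot[10] = BbbB$aAABAAAAbB
  rot[11] = bbB$aAABAAAAbBB
  rot[12] = bB$aAABAAAAbBBb
  rot[13] = B$aAABAAAAbBBbb
  rot[14] = $aAABAAAAbBBbbB
Sorted (with $ < everything):
  sorted[0] = $aAABAAAAbBBbbB  (last char: 'B')
  sorted[1] = AAAAbBBbbB$aAAB  (last char: 'B')
  sorted[2] = AAAbBBbbB$aAABA  (last char: 'A')
  sorted[3] = AABAAAAbBBbbB$a  (last char: 'a')
  sorted[4] = AAbBBbbB$aAABAA  (last char: 'A')
  sorted[5] = ABAAAAbBBbbB$aA  (last char: 'A')
  sorted[6] = AbBBbbB$aAABAAA  (last char: 'A')
  sorted[7] = B$aAABAAAAbBBbb  (last char: 'b')
  sorted[8] = BAAAAbBBbbB$aAA  (last char: 'A')
  sorted[9] = BBbbB$aAABAAAAb  (last char: 'b')
  sorted[10] = BbbB$aAABAAAAbB  (last char: 'B')
  sorted[11] = aAABAAAAbBBbbB$  (last char: '$')
  sorted[12] = bB$aAABAAAAbBBb  (last char: 'b')
  sorted[13] = bBBbbB$aAABAAAA  (last char: 'A')
  sorted[14] = bbB$aAABAAAAbBB  (last char: 'B')
Last column: BBAaAAAbAbB$bAB
Original string S is at sorted index 11

Answer: BBAaAAAbAbB$bAB
11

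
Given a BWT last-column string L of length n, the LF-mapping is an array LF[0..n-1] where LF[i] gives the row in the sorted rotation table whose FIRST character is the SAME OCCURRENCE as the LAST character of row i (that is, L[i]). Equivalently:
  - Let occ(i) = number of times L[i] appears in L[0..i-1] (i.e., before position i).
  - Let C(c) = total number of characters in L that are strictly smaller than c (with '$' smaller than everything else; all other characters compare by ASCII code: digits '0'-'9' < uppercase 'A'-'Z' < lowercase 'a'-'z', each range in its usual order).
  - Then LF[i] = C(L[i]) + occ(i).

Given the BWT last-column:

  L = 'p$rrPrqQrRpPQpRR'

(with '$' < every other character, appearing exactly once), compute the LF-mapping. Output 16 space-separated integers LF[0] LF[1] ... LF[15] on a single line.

Char counts: '$':1, 'P':2, 'Q':2, 'R':3, 'p':3, 'q':1, 'r':4
C (first-col start): C('$')=0, C('P')=1, C('Q')=3, C('R')=5, C('p')=8, C('q')=11, C('r')=12
L[0]='p': occ=0, LF[0]=C('p')+0=8+0=8
L[1]='$': occ=0, LF[1]=C('$')+0=0+0=0
L[2]='r': occ=0, LF[2]=C('r')+0=12+0=12
L[3]='r': occ=1, LF[3]=C('r')+1=12+1=13
L[4]='P': occ=0, LF[4]=C('P')+0=1+0=1
L[5]='r': occ=2, LF[5]=C('r')+2=12+2=14
L[6]='q': occ=0, LF[6]=C('q')+0=11+0=11
L[7]='Q': occ=0, LF[7]=C('Q')+0=3+0=3
L[8]='r': occ=3, LF[8]=C('r')+3=12+3=15
L[9]='R': occ=0, LF[9]=C('R')+0=5+0=5
L[10]='p': occ=1, LF[10]=C('p')+1=8+1=9
L[11]='P': occ=1, LF[11]=C('P')+1=1+1=2
L[12]='Q': occ=1, LF[12]=C('Q')+1=3+1=4
L[13]='p': occ=2, LF[13]=C('p')+2=8+2=10
L[14]='R': occ=1, LF[14]=C('R')+1=5+1=6
L[15]='R': occ=2, LF[15]=C('R')+2=5+2=7

Answer: 8 0 12 13 1 14 11 3 15 5 9 2 4 10 6 7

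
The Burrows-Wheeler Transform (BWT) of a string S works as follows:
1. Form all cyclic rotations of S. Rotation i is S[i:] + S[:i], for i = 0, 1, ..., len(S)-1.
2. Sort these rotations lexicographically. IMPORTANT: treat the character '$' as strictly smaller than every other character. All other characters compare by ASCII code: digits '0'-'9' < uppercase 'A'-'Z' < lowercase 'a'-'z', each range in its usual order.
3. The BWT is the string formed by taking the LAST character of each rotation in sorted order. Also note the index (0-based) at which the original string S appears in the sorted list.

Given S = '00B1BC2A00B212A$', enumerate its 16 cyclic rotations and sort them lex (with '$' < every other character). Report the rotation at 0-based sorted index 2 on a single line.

Answer: 00B212A$00B1BC2A

Derivation:
All 16 rotations (rotation i = S[i:]+S[:i]):
  rot[0] = 00B1BC2A00B212A$
  rot[1] = 0B1BC2A00B212A$0
  rot[2] = B1BC2A00B212A$00
  rot[3] = 1BC2A00B212A$00B
  rot[4] = BC2A00B212A$00B1
  rot[5] = C2A00B212A$00B1B
  rot[6] = 2A00B212A$00B1BC
  rot[7] = A00B212A$00B1BC2
  rot[8] = 00B212A$00B1BC2A
  rot[9] = 0B212A$00B1BC2A0
  rot[10] = B212A$00B1BC2A00
  rot[11] = 212A$00B1BC2A00B
  rot[12] = 12A$00B1BC2A00B2
  rot[13] = 2A$00B1BC2A00B21
  rot[14] = A$00B1BC2A00B212
  rot[15] = $00B1BC2A00B212A
Sorted (with $ < everything):
  sorted[0] = $00B1BC2A00B212A
  sorted[1] = 00B1BC2A00B212A$
  sorted[2] = 00B212A$00B1BC2A
  sorted[3] = 0B1BC2A00B212A$0
  sorted[4] = 0B212A$00B1BC2A0
  sorted[5] = 12A$00B1BC2A00B2
  sorted[6] = 1BC2A00B212A$00B
  sorted[7] = 212A$00B1BC2A00B
  sorted[8] = 2A$00B1BC2A00B21
  sorted[9] = 2A00B212A$00B1BC
  sorted[10] = A$00B1BC2A00B212
  sorted[11] = A00B212A$00B1BC2
  sorted[12] = B1BC2A00B212A$00
  sorted[13] = B212A$00B1BC2A00
  sorted[14] = BC2A00B212A$00B1
  sorted[15] = C2A00B212A$00B1B
sorted[2] = 00B212A$00B1BC2A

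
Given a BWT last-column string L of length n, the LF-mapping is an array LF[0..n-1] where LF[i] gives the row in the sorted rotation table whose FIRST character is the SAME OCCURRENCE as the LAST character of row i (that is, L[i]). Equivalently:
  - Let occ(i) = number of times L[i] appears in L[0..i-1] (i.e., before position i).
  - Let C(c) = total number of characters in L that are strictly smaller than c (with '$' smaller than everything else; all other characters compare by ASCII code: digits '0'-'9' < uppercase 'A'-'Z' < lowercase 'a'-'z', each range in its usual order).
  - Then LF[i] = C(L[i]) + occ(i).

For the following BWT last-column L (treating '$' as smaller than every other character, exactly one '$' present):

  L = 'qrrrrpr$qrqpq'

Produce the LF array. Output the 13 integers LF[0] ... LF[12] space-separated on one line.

Answer: 3 7 8 9 10 1 11 0 4 12 5 2 6

Derivation:
Char counts: '$':1, 'p':2, 'q':4, 'r':6
C (first-col start): C('$')=0, C('p')=1, C('q')=3, C('r')=7
L[0]='q': occ=0, LF[0]=C('q')+0=3+0=3
L[1]='r': occ=0, LF[1]=C('r')+0=7+0=7
L[2]='r': occ=1, LF[2]=C('r')+1=7+1=8
L[3]='r': occ=2, LF[3]=C('r')+2=7+2=9
L[4]='r': occ=3, LF[4]=C('r')+3=7+3=10
L[5]='p': occ=0, LF[5]=C('p')+0=1+0=1
L[6]='r': occ=4, LF[6]=C('r')+4=7+4=11
L[7]='$': occ=0, LF[7]=C('$')+0=0+0=0
L[8]='q': occ=1, LF[8]=C('q')+1=3+1=4
L[9]='r': occ=5, LF[9]=C('r')+5=7+5=12
L[10]='q': occ=2, LF[10]=C('q')+2=3+2=5
L[11]='p': occ=1, LF[11]=C('p')+1=1+1=2
L[12]='q': occ=3, LF[12]=C('q')+3=3+3=6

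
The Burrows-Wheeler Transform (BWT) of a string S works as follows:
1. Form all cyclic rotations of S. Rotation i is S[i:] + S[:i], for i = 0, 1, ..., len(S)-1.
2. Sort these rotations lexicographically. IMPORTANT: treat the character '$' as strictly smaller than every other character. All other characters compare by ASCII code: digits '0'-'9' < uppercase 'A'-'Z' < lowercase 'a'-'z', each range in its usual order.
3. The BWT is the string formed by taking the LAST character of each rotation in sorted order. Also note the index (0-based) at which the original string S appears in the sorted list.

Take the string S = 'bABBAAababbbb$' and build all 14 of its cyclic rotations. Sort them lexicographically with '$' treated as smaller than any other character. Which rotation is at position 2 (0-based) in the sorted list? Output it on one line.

Answer: ABBAAababbbb$b

Derivation:
All 14 rotations (rotation i = S[i:]+S[:i]):
  rot[0] = bABBAAababbbb$
  rot[1] = ABBAAababbbb$b
  rot[2] = BBAAababbbb$bA
  rot[3] = BAAababbbb$bAB
  rot[4] = AAababbbb$bABB
  rot[5] = Aababbbb$bABBA
  rot[6] = ababbbb$bABBAA
  rot[7] = babbbb$bABBAAa
  rot[8] = abbbb$bABBAAab
  rot[9] = bbbb$bABBAAaba
  rot[10] = bbb$bABBAAabab
  rot[11] = bb$bABBAAababb
  rot[12] = b$bABBAAababbb
  rot[13] = $bABBAAababbbb
Sorted (with $ < everything):
  sorted[0] = $bABBAAababbbb
  sorted[1] = AAababbbb$bABB
  sorted[2] = ABBAAababbbb$b
  sorted[3] = Aababbbb$bABBA
  sorted[4] = BAAababbbb$bAB
  sorted[5] = BBAAababbbb$bA
  sorted[6] = ababbbb$bABBAA
  sorted[7] = abbbb$bABBAAab
  sorted[8] = b$bABBAAababbb
  sorted[9] = bABBAAababbbb$
  sorted[10] = babbbb$bABBAAa
  sorted[11] = bb$bABBAAababb
  sorted[12] = bbb$bABBAAabab
  sorted[13] = bbbb$bABBAAaba
sorted[2] = ABBAAababbbb$b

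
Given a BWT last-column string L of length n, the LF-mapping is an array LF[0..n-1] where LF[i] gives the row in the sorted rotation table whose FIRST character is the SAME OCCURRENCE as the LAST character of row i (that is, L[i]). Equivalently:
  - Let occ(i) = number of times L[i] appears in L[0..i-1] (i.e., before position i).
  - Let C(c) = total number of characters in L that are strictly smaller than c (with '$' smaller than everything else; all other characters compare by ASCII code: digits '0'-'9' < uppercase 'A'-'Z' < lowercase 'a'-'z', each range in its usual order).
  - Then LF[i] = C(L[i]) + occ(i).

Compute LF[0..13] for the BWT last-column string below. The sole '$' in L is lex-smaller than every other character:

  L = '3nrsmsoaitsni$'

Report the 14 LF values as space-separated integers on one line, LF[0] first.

Char counts: '$':1, '3':1, 'a':1, 'i':2, 'm':1, 'n':2, 'o':1, 'r':1, 's':3, 't':1
C (first-col start): C('$')=0, C('3')=1, C('a')=2, C('i')=3, C('m')=5, C('n')=6, C('o')=8, C('r')=9, C('s')=10, C('t')=13
L[0]='3': occ=0, LF[0]=C('3')+0=1+0=1
L[1]='n': occ=0, LF[1]=C('n')+0=6+0=6
L[2]='r': occ=0, LF[2]=C('r')+0=9+0=9
L[3]='s': occ=0, LF[3]=C('s')+0=10+0=10
L[4]='m': occ=0, LF[4]=C('m')+0=5+0=5
L[5]='s': occ=1, LF[5]=C('s')+1=10+1=11
L[6]='o': occ=0, LF[6]=C('o')+0=8+0=8
L[7]='a': occ=0, LF[7]=C('a')+0=2+0=2
L[8]='i': occ=0, LF[8]=C('i')+0=3+0=3
L[9]='t': occ=0, LF[9]=C('t')+0=13+0=13
L[10]='s': occ=2, LF[10]=C('s')+2=10+2=12
L[11]='n': occ=1, LF[11]=C('n')+1=6+1=7
L[12]='i': occ=1, LF[12]=C('i')+1=3+1=4
L[13]='$': occ=0, LF[13]=C('$')+0=0+0=0

Answer: 1 6 9 10 5 11 8 2 3 13 12 7 4 0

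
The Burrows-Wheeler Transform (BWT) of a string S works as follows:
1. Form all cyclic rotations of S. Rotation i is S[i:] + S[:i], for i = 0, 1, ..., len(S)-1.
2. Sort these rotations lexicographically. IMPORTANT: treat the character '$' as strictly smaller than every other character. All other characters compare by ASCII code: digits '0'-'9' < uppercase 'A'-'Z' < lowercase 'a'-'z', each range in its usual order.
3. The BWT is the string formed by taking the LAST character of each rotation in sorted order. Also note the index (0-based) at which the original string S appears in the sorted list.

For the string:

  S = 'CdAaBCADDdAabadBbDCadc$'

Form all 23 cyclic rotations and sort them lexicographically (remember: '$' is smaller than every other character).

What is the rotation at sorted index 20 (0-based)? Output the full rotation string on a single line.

Answer: dAabadBbDCadc$CdAaBCADD

Derivation:
All 23 rotations (rotation i = S[i:]+S[:i]):
  rot[0] = CdAaBCADDdAabadBbDCadc$
  rot[1] = dAaBCADDdAabadBbDCadc$C
  rot[2] = AaBCADDdAabadBbDCadc$Cd
  rot[3] = aBCADDdAabadBbDCadc$CdA
  rot[4] = BCADDdAabadBbDCadc$CdAa
  rot[5] = CADDdAabadBbDCadc$CdAaB
  rot[6] = ADDdAabadBbDCadc$CdAaBC
  rot[7] = DDdAabadBbDCadc$CdAaBCA
  rot[8] = DdAabadBbDCadc$CdAaBCAD
  rot[9] = dAabadBbDCadc$CdAaBCADD
  rot[10] = AabadBbDCadc$CdAaBCADDd
  rot[11] = abadBbDCadc$CdAaBCADDdA
  rot[12] = badBbDCadc$CdAaBCADDdAa
  rot[13] = adBbDCadc$CdAaBCADDdAab
  rot[14] = dBbDCadc$CdAaBCADDdAaba
  rot[15] = BbDCadc$CdAaBCADDdAabad
  rot[16] = bDCadc$CdAaBCADDdAabadB
  rot[17] = DCadc$CdAaBCADDdAabadBb
  rot[18] = Cadc$CdAaBCADDdAabadBbD
  rot[19] = adc$CdAaBCADDdAabadBbDC
  rot[20] = dc$CdAaBCADDdAabadBbDCa
  rot[21] = c$CdAaBCADDdAabadBbDCad
  rot[22] = $CdAaBCADDdAabadBbDCadc
Sorted (with $ < everything):
  sorted[0] = $CdAaBCADDdAabadBbDCadc
  sorted[1] = ADDdAabadBbDCadc$CdAaBC
  sorted[2] = AaBCADDdAabadBbDCadc$Cd
  sorted[3] = AabadBbDCadc$CdAaBCADDd
  sorted[4] = BCADDdAabadBbDCadc$CdAa
  sorted[5] = BbDCadc$CdAaBCADDdAabad
  sorted[6] = CADDdAabadBbDCadc$CdAaB
  sorted[7] = Cadc$CdAaBCADDdAabadBbD
  sorted[8] = CdAaBCADDdAabadBbDCadc$
  sorted[9] = DCadc$CdAaBCADDdAabadBb
  sorted[10] = DDdAabadBbDCadc$CdAaBCA
  sorted[11] = DdAabadBbDCadc$CdAaBCAD
  sorted[12] = aBCADDdAabadBbDCadc$CdA
  sorted[13] = abadBbDCadc$CdAaBCADDdA
  sorted[14] = adBbDCadc$CdAaBCADDdAab
  sorted[15] = adc$CdAaBCADDdAabadBbDC
  sorted[16] = bDCadc$CdAaBCADDdAabadB
  sorted[17] = badBbDCadc$CdAaBCADDdAa
  sorted[18] = c$CdAaBCADDdAabadBbDCad
  sorted[19] = dAaBCADDdAabadBbDCadc$C
  sorted[20] = dAabadBbDCadc$CdAaBCADD
  sorted[21] = dBbDCadc$CdAaBCADDdAaba
  sorted[22] = dc$CdAaBCADDdAabadBbDCa
sorted[20] = dAabadBbDCadc$CdAaBCADD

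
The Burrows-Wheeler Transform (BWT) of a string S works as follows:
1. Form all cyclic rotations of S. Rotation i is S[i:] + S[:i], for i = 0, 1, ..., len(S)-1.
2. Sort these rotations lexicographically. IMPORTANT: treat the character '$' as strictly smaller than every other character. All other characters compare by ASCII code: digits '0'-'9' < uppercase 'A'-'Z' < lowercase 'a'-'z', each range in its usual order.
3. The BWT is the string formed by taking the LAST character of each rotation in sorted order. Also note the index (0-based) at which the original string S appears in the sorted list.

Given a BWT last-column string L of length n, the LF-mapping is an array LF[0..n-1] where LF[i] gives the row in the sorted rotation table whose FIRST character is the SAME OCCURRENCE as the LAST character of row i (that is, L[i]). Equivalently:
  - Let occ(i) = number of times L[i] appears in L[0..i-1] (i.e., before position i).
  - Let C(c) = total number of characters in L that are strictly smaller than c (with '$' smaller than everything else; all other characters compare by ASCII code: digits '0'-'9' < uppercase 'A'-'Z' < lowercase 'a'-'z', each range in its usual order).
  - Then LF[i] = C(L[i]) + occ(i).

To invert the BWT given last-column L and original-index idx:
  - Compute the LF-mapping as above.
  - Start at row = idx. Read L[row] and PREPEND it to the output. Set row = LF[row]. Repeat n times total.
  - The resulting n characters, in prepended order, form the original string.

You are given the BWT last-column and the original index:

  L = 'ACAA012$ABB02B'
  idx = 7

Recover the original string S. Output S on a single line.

LF mapping: 6 13 7 8 1 3 4 0 9 10 11 2 5 12
Walk LF starting at row 7, prepending L[row]:
  step 1: row=7, L[7]='$', prepend. Next row=LF[7]=0
  step 2: row=0, L[0]='A', prepend. Next row=LF[0]=6
  step 3: row=6, L[6]='2', prepend. Next row=LF[6]=4
  step 4: row=4, L[4]='0', prepend. Next row=LF[4]=1
  step 5: row=1, L[1]='C', prepend. Next row=LF[1]=13
  step 6: row=13, L[13]='B', prepend. Next row=LF[13]=12
  step 7: row=12, L[12]='2', prepend. Next row=LF[12]=5
  step 8: row=5, L[5]='1', prepend. Next row=LF[5]=3
  step 9: row=3, L[3]='A', prepend. Next row=LF[3]=8
  step 10: row=8, L[8]='A', prepend. Next row=LF[8]=9
  step 11: row=9, L[9]='B', prepend. Next row=LF[9]=10
  step 12: row=10, L[10]='B', prepend. Next row=LF[10]=11
  step 13: row=11, L[11]='0', prepend. Next row=LF[11]=2
  step 14: row=2, L[2]='A', prepend. Next row=LF[2]=7
Reversed output: A0BBAA12BC02A$

Answer: A0BBAA12BC02A$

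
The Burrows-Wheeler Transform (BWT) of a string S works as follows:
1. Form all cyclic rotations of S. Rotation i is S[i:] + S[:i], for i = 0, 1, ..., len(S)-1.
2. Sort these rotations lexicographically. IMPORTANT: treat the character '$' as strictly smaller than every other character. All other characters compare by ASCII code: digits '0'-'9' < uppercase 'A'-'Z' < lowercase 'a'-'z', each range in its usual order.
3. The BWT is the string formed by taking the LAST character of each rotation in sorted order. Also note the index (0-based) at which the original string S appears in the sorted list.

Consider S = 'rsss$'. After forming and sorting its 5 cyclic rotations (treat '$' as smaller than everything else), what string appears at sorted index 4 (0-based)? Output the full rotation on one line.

All 5 rotations (rotation i = S[i:]+S[:i]):
  rot[0] = rsss$
  rot[1] = sss$r
  rot[2] = ss$rs
  rot[3] = s$rss
  rot[4] = $rsss
Sorted (with $ < everything):
  sorted[0] = $rsss
  sorted[1] = rsss$
  sorted[2] = s$rss
  sorted[3] = ss$rs
  sorted[4] = sss$r
sorted[4] = sss$r

Answer: sss$r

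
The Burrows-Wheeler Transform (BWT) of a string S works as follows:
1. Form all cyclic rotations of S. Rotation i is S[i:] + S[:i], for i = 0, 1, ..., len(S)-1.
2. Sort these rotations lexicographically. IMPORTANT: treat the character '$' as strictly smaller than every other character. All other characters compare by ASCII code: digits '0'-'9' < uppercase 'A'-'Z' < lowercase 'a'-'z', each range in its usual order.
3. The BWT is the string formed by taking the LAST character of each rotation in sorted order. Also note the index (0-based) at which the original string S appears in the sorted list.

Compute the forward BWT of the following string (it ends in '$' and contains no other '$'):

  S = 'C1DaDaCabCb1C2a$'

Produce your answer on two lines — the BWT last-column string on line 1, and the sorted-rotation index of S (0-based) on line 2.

All 16 rotations (rotation i = S[i:]+S[:i]):
  rot[0] = C1DaDaCabCb1C2a$
  rot[1] = 1DaDaCabCb1C2a$C
  rot[2] = DaDaCabCb1C2a$C1
  rot[3] = aDaCabCb1C2a$C1D
  rot[4] = DaCabCb1C2a$C1Da
  rot[5] = aCabCb1C2a$C1DaD
  rot[6] = CabCb1C2a$C1DaDa
  rot[7] = abCb1C2a$C1DaDaC
  rot[8] = bCb1C2a$C1DaDaCa
  rot[9] = Cb1C2a$C1DaDaCab
  rot[10] = b1C2a$C1DaDaCabC
  rot[11] = 1C2a$C1DaDaCabCb
  rot[12] = C2a$C1DaDaCabCb1
  rot[13] = 2a$C1DaDaCabCb1C
  rot[14] = a$C1DaDaCabCb1C2
  rot[15] = $C1DaDaCabCb1C2a
Sorted (with $ < everything):
  sorted[0] = $C1DaDaCabCb1C2a  (last char: 'a')
  sorted[1] = 1C2a$C1DaDaCabCb  (last char: 'b')
  sorted[2] = 1DaDaCabCb1C2a$C  (last char: 'C')
  sorted[3] = 2a$C1DaDaCabCb1C  (last char: 'C')
  sorted[4] = C1DaDaCabCb1C2a$  (last char: '$')
  sorted[5] = C2a$C1DaDaCabCb1  (last char: '1')
  sorted[6] = CabCb1C2a$C1DaDa  (last char: 'a')
  sorted[7] = Cb1C2a$C1DaDaCab  (last char: 'b')
  sorted[8] = DaCabCb1C2a$C1Da  (last char: 'a')
  sorted[9] = DaDaCabCb1C2a$C1  (last char: '1')
  sorted[10] = a$C1DaDaCabCb1C2  (last char: '2')
  sorted[11] = aCabCb1C2a$C1DaD  (last char: 'D')
  sorted[12] = aDaCabCb1C2a$C1D  (last char: 'D')
  sorted[13] = abCb1C2a$C1DaDaC  (last char: 'C')
  sorted[14] = b1C2a$C1DaDaCabC  (last char: 'C')
  sorted[15] = bCb1C2a$C1DaDaCa  (last char: 'a')
Last column: abCC$1aba12DDCCa
Original string S is at sorted index 4

Answer: abCC$1aba12DDCCa
4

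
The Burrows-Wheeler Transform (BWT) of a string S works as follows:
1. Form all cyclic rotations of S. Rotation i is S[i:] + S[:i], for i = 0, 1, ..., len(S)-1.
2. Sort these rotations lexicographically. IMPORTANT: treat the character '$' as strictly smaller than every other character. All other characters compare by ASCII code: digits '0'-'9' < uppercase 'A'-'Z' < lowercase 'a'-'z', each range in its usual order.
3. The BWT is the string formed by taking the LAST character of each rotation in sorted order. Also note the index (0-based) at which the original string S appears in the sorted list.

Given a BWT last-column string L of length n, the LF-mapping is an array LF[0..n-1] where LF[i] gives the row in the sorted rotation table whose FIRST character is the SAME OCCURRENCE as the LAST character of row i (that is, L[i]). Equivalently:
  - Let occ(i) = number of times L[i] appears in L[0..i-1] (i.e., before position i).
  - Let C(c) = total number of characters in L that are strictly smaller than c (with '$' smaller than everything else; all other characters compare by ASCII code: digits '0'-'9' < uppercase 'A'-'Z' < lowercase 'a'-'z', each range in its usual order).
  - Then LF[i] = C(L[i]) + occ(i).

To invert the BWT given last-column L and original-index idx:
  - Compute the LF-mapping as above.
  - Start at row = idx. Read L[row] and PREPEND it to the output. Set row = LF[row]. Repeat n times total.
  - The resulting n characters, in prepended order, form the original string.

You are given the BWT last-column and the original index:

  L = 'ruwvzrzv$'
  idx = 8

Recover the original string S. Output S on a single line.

Answer: zwrvzvur$

Derivation:
LF mapping: 1 3 6 4 7 2 8 5 0
Walk LF starting at row 8, prepending L[row]:
  step 1: row=8, L[8]='$', prepend. Next row=LF[8]=0
  step 2: row=0, L[0]='r', prepend. Next row=LF[0]=1
  step 3: row=1, L[1]='u', prepend. Next row=LF[1]=3
  step 4: row=3, L[3]='v', prepend. Next row=LF[3]=4
  step 5: row=4, L[4]='z', prepend. Next row=LF[4]=7
  step 6: row=7, L[7]='v', prepend. Next row=LF[7]=5
  step 7: row=5, L[5]='r', prepend. Next row=LF[5]=2
  step 8: row=2, L[2]='w', prepend. Next row=LF[2]=6
  step 9: row=6, L[6]='z', prepend. Next row=LF[6]=8
Reversed output: zwrvzvur$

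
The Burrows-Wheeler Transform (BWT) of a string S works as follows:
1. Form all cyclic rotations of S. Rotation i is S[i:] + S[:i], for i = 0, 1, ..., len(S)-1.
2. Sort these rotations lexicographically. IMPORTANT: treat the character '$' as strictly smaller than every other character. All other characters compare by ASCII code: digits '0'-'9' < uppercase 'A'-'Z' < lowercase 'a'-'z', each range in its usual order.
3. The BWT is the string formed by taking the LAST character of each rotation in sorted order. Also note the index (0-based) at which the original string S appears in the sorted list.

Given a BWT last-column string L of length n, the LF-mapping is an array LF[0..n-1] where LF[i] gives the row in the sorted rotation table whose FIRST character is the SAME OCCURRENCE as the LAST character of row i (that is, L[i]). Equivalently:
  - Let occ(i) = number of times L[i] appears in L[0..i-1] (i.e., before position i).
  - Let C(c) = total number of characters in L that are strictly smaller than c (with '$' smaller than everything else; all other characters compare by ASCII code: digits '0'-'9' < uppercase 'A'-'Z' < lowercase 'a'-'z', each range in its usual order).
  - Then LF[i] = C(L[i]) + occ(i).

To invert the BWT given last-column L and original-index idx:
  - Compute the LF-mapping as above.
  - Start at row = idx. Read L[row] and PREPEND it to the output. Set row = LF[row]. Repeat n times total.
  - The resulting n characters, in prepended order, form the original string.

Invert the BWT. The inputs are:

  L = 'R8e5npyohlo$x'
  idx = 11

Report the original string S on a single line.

LF mapping: 3 2 4 1 7 10 12 8 5 6 9 0 11
Walk LF starting at row 11, prepending L[row]:
  step 1: row=11, L[11]='$', prepend. Next row=LF[11]=0
  step 2: row=0, L[0]='R', prepend. Next row=LF[0]=3
  step 3: row=3, L[3]='5', prepend. Next row=LF[3]=1
  step 4: row=1, L[1]='8', prepend. Next row=LF[1]=2
  step 5: row=2, L[2]='e', prepend. Next row=LF[2]=4
  step 6: row=4, L[4]='n', prepend. Next row=LF[4]=7
  step 7: row=7, L[7]='o', prepend. Next row=LF[7]=8
  step 8: row=8, L[8]='h', prepend. Next row=LF[8]=5
  step 9: row=5, L[5]='p', prepend. Next row=LF[5]=10
  step 10: row=10, L[10]='o', prepend. Next row=LF[10]=9
  step 11: row=9, L[9]='l', prepend. Next row=LF[9]=6
  step 12: row=6, L[6]='y', prepend. Next row=LF[6]=12
  step 13: row=12, L[12]='x', prepend. Next row=LF[12]=11
Reversed output: xylophone85R$

Answer: xylophone85R$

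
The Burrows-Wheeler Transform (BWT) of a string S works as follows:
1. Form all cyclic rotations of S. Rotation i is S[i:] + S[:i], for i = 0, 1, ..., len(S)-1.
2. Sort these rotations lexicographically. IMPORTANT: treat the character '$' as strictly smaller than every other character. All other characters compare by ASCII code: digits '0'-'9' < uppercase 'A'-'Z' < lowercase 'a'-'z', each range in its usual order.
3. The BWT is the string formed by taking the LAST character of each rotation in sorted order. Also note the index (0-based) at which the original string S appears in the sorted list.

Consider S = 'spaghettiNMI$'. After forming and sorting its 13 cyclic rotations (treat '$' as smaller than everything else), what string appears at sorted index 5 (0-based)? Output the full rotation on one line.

All 13 rotations (rotation i = S[i:]+S[:i]):
  rot[0] = spaghettiNMI$
  rot[1] = paghettiNMI$s
  rot[2] = aghettiNMI$sp
  rot[3] = ghettiNMI$spa
  rot[4] = hettiNMI$spag
  rot[5] = ettiNMI$spagh
  rot[6] = ttiNMI$spaghe
  rot[7] = tiNMI$spaghet
  rot[8] = iNMI$spaghett
  rot[9] = NMI$spaghetti
  rot[10] = MI$spaghettiN
  rot[11] = I$spaghettiNM
  rot[12] = $spaghettiNMI
Sorted (with $ < everything):
  sorted[0] = $spaghettiNMI
  sorted[1] = I$spaghettiNM
  sorted[2] = MI$spaghettiN
  sorted[3] = NMI$spaghetti
  sorted[4] = aghettiNMI$sp
  sorted[5] = ettiNMI$spagh
  sorted[6] = ghettiNMI$spa
  sorted[7] = hettiNMI$spag
  sorted[8] = iNMI$spaghett
  sorted[9] = paghettiNMI$s
  sorted[10] = spaghettiNMI$
  sorted[11] = tiNMI$spaghet
  sorted[12] = ttiNMI$spaghe
sorted[5] = ettiNMI$spagh

Answer: ettiNMI$spagh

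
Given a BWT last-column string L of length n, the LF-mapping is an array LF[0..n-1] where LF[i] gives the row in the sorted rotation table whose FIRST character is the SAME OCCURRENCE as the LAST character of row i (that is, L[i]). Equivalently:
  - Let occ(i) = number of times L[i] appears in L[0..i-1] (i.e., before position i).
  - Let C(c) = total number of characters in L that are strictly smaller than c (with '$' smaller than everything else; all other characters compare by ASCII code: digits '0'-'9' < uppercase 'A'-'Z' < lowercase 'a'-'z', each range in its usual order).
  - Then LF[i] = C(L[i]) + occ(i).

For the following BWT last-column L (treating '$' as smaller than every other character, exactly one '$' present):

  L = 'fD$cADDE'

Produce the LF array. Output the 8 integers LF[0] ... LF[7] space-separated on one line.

Char counts: '$':1, 'A':1, 'D':3, 'E':1, 'c':1, 'f':1
C (first-col start): C('$')=0, C('A')=1, C('D')=2, C('E')=5, C('c')=6, C('f')=7
L[0]='f': occ=0, LF[0]=C('f')+0=7+0=7
L[1]='D': occ=0, LF[1]=C('D')+0=2+0=2
L[2]='$': occ=0, LF[2]=C('$')+0=0+0=0
L[3]='c': occ=0, LF[3]=C('c')+0=6+0=6
L[4]='A': occ=0, LF[4]=C('A')+0=1+0=1
L[5]='D': occ=1, LF[5]=C('D')+1=2+1=3
L[6]='D': occ=2, LF[6]=C('D')+2=2+2=4
L[7]='E': occ=0, LF[7]=C('E')+0=5+0=5

Answer: 7 2 0 6 1 3 4 5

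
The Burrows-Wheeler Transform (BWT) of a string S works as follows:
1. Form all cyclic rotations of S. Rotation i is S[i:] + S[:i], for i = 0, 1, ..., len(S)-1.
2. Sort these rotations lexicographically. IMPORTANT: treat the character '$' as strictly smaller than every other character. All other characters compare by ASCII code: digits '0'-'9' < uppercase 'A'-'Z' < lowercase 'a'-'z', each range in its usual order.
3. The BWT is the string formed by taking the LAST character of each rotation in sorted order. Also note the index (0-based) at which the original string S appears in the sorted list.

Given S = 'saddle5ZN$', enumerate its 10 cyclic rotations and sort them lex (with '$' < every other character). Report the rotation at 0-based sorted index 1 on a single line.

All 10 rotations (rotation i = S[i:]+S[:i]):
  rot[0] = saddle5ZN$
  rot[1] = addle5ZN$s
  rot[2] = ddle5ZN$sa
  rot[3] = dle5ZN$sad
  rot[4] = le5ZN$sadd
  rot[5] = e5ZN$saddl
  rot[6] = 5ZN$saddle
  rot[7] = ZN$saddle5
  rot[8] = N$saddle5Z
  rot[9] = $saddle5ZN
Sorted (with $ < everything):
  sorted[0] = $saddle5ZN
  sorted[1] = 5ZN$saddle
  sorted[2] = N$saddle5Z
  sorted[3] = ZN$saddle5
  sorted[4] = addle5ZN$s
  sorted[5] = ddle5ZN$sa
  sorted[6] = dle5ZN$sad
  sorted[7] = e5ZN$saddl
  sorted[8] = le5ZN$sadd
  sorted[9] = saddle5ZN$
sorted[1] = 5ZN$saddle

Answer: 5ZN$saddle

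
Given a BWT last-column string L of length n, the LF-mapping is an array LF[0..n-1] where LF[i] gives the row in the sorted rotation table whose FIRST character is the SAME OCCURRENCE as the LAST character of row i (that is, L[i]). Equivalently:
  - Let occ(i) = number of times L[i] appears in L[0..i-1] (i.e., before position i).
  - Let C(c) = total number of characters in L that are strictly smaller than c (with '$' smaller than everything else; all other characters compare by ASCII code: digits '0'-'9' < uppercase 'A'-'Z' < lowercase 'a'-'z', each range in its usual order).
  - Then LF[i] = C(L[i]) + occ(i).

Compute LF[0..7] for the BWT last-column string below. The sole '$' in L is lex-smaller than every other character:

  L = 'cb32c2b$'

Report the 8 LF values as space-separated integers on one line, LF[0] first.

Answer: 6 4 3 1 7 2 5 0

Derivation:
Char counts: '$':1, '2':2, '3':1, 'b':2, 'c':2
C (first-col start): C('$')=0, C('2')=1, C('3')=3, C('b')=4, C('c')=6
L[0]='c': occ=0, LF[0]=C('c')+0=6+0=6
L[1]='b': occ=0, LF[1]=C('b')+0=4+0=4
L[2]='3': occ=0, LF[2]=C('3')+0=3+0=3
L[3]='2': occ=0, LF[3]=C('2')+0=1+0=1
L[4]='c': occ=1, LF[4]=C('c')+1=6+1=7
L[5]='2': occ=1, LF[5]=C('2')+1=1+1=2
L[6]='b': occ=1, LF[6]=C('b')+1=4+1=5
L[7]='$': occ=0, LF[7]=C('$')+0=0+0=0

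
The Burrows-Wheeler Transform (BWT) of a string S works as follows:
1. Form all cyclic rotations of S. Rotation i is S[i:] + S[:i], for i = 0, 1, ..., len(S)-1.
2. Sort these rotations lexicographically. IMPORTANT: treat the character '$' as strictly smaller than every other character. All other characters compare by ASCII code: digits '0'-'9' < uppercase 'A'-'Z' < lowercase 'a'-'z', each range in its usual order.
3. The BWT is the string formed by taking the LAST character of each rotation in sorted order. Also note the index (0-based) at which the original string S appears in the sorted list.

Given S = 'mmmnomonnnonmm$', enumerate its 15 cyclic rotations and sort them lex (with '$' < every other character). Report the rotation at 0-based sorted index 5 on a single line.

Answer: mnomonnnonmm$mm

Derivation:
All 15 rotations (rotation i = S[i:]+S[:i]):
  rot[0] = mmmnomonnnonmm$
  rot[1] = mmnomonnnonmm$m
  rot[2] = mnomonnnonmm$mm
  rot[3] = nomonnnonmm$mmm
  rot[4] = omonnnonmm$mmmn
  rot[5] = monnnonmm$mmmno
  rot[6] = onnnonmm$mmmnom
  rot[7] = nnnonmm$mmmnomo
  rot[8] = nnonmm$mmmnomon
  rot[9] = nonmm$mmmnomonn
  rot[10] = onmm$mmmnomonnn
  rot[11] = nmm$mmmnomonnno
  rot[12] = mm$mmmnomonnnon
  rot[13] = m$mmmnomonnnonm
  rot[14] = $mmmnomonnnonmm
Sorted (with $ < everything):
  sorted[0] = $mmmnomonnnonmm
  sorted[1] = m$mmmnomonnnonm
  sorted[2] = mm$mmmnomonnnon
  sorted[3] = mmmnomonnnonmm$
  sorted[4] = mmnomonnnonmm$m
  sorted[5] = mnomonnnonmm$mm
  sorted[6] = monnnonmm$mmmno
  sorted[7] = nmm$mmmnomonnno
  sorted[8] = nnnonmm$mmmnomo
  sorted[9] = nnonmm$mmmnomon
  sorted[10] = nomonnnonmm$mmm
  sorted[11] = nonmm$mmmnomonn
  sorted[12] = omonnnonmm$mmmn
  sorted[13] = onmm$mmmnomonnn
  sorted[14] = onnnonmm$mmmnom
sorted[5] = mnomonnnonmm$mm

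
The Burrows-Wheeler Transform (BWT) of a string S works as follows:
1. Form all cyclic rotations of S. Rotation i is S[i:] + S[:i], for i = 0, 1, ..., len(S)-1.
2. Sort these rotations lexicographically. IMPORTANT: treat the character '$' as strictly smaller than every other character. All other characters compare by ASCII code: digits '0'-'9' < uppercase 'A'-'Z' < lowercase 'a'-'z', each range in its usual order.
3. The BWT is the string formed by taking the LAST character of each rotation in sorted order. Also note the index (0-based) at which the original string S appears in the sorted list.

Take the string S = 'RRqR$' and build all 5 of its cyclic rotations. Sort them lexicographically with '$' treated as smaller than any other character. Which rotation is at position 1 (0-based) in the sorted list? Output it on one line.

Answer: R$RRq

Derivation:
All 5 rotations (rotation i = S[i:]+S[:i]):
  rot[0] = RRqR$
  rot[1] = RqR$R
  rot[2] = qR$RR
  rot[3] = R$RRq
  rot[4] = $RRqR
Sorted (with $ < everything):
  sorted[0] = $RRqR
  sorted[1] = R$RRq
  sorted[2] = RRqR$
  sorted[3] = RqR$R
  sorted[4] = qR$RR
sorted[1] = R$RRq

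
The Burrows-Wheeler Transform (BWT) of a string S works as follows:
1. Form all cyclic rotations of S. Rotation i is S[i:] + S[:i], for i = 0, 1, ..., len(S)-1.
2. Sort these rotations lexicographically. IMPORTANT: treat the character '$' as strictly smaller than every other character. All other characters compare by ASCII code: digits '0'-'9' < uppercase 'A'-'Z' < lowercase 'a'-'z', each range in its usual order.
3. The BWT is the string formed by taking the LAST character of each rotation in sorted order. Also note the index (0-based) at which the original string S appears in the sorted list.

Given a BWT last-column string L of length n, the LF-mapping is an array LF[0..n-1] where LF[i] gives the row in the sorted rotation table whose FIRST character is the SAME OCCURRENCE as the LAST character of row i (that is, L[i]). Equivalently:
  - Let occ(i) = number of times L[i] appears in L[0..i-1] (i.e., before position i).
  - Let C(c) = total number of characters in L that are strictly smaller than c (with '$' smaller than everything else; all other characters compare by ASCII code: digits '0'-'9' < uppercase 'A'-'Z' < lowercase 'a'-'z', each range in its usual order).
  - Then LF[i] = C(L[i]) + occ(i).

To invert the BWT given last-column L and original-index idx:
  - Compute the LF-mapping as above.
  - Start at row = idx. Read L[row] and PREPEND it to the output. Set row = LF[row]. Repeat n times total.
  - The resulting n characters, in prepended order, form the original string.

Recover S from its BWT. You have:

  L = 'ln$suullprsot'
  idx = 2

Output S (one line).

LF mapping: 1 4 0 8 11 12 2 3 6 7 9 5 10
Walk LF starting at row 2, prepending L[row]:
  step 1: row=2, L[2]='$', prepend. Next row=LF[2]=0
  step 2: row=0, L[0]='l', prepend. Next row=LF[0]=1
  step 3: row=1, L[1]='n', prepend. Next row=LF[1]=4
  step 4: row=4, L[4]='u', prepend. Next row=LF[4]=11
  step 5: row=11, L[11]='o', prepend. Next row=LF[11]=5
  step 6: row=5, L[5]='u', prepend. Next row=LF[5]=12
  step 7: row=12, L[12]='t', prepend. Next row=LF[12]=10
  step 8: row=10, L[10]='s', prepend. Next row=LF[10]=9
  step 9: row=9, L[9]='r', prepend. Next row=LF[9]=7
  step 10: row=7, L[7]='l', prepend. Next row=LF[7]=3
  step 11: row=3, L[3]='s', prepend. Next row=LF[3]=8
  step 12: row=8, L[8]='p', prepend. Next row=LF[8]=6
  step 13: row=6, L[6]='l', prepend. Next row=LF[6]=2
Reversed output: lpslrstuounl$

Answer: lpslrstuounl$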